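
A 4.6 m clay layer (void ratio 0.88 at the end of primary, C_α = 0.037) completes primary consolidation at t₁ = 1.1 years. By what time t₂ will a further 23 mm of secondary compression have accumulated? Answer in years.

S_s = C_α·H/(1+e_p)·log₁₀(t₂/t₁) ⇒ log₁₀(t₂/t₁) = S_s·(1+e_p)/(C_α·H).
log₁₀(t₂/t₁) = 0.023 × (1+0.88) / (0.037×4.6) = 0.2541
t₂ = t₁ × 10^0.2541 = 1.1 × 1.795 = 1.974 years

t₂ ≈ 1.97 years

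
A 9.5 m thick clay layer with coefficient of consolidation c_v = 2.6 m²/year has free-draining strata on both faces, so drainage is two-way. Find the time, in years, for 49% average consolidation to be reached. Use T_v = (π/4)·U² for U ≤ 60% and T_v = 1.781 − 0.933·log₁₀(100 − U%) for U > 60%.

t ≈ 1.64 years

Drainage path length: H_d = H/2 = 4.75 m (double drainage).
U ≤ 60%: T_v = (π/4)·U² = (π/4)×0.49² = 0.18857.
t = T_v·H_d²/c_v = 0.18857×4.75²/2.6 = 1.636 years.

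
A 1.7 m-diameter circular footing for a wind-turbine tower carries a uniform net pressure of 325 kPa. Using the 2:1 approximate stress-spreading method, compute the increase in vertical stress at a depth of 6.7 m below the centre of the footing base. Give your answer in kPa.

By the 2:1 method the load spreads at 1 horizontal : 2 vertical, so at depth z the loaded area has grown by z in each plan dimension:
Δσ ≈ qD²/(D+z)² = 325×1.7²/(1.7+6.7)² = 13.311 kPa

Δσ_z ≈ 13.3 kPa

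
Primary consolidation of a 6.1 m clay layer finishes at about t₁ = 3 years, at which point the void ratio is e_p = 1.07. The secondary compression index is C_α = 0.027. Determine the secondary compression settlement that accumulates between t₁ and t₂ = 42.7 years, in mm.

S_s ≈ 91.8 mm

Secondary compression: S_s = C_α·H/(1+e_p)·log₁₀(t₂/t₁)
S_s = 0.027×6.1/(1+1.07)×log₁₀(42.7/3)
    = 0.07957 × 1.153 = 0.09176 m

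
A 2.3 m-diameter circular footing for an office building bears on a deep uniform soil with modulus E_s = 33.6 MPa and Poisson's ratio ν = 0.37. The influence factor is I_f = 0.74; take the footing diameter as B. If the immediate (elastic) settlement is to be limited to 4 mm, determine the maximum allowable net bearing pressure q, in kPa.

q ≈ 91.5 kPa

E_s = 33.6 MPa = 33600 kPa.
S_e = q·B·(1−ν²)/E_s · I_f  ⇒  q = S_e·E_s / (B·(1−ν²)·I_f).
q = 0.004 × 33600 / (2.3 × 0.8631 × 0.74) = 91.49 kPa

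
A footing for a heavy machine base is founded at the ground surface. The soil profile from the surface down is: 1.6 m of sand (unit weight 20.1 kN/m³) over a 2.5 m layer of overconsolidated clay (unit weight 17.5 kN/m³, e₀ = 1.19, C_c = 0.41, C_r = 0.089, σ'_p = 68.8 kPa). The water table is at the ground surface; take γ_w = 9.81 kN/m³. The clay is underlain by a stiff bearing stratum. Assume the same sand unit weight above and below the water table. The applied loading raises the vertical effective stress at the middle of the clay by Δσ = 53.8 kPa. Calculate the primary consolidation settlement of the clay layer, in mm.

S_c ≈ 73.2 mm

Mid-depth of clay below the ground surface: z = 1.6 + 2.5/2 = 2.85 m.
Total vertical stress at mid-clay: σ_v = 20.1×1.6 + 17.5×1.25 = 54.035 kPa.
Pore pressure: u = 9.81×(2.85 − 0) = 27.959 kPa.
Initial effective stress: σ'_0 = σ_v − u = 54.035 − 27.959 = 26.076 kPa.
Final effective stress: σ'_f = 26.076 + 53.8 = 79.876 kPa.
σ'_f = 79.876 > σ'_p = 68.8 kPa, so the stress path crosses the preconsolidation pressure — recompression up to σ'_p, then virgin compression beyond:
S_c = H/(1+e₀)·[C_r·log₁₀(σ'_p/σ'_0) + C_c·log₁₀(σ'_f/σ'_p)]
    = 2.5/2.19 × [0.089×log₁₀(68.8/26.076) + 0.41×log₁₀(79.876/68.8)]
    = 1.1416 × [0.0375 + 0.026579] = 0.07315 m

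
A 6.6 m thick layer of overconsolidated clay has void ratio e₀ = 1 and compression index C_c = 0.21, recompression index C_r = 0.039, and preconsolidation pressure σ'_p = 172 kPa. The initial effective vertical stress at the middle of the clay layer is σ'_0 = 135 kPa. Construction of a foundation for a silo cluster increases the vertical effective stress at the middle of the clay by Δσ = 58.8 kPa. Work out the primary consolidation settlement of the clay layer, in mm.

Final effective stress: σ'_f = 135 + 58.8 = 193.8 kPa.
σ'_f = 193.8 > σ'_p = 172 kPa, so the stress path crosses the preconsolidation pressure — recompression up to σ'_p, then virgin compression beyond:
S_c = H/(1+e₀)·[C_r·log₁₀(σ'_p/σ'_0) + C_c·log₁₀(σ'_f/σ'_p)]
    = 6.6/2 × [0.039×log₁₀(172/135) + 0.21×log₁₀(193.8/172)]
    = 3.3 × [0.0041026 + 0.010883] = 0.04945 m

S_c ≈ 49.5 mm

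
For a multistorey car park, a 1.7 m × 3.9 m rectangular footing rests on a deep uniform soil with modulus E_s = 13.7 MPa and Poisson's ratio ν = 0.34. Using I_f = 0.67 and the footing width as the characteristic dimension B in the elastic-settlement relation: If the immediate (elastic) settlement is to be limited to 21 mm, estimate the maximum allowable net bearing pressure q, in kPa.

E_s = 13.7 MPa = 13700 kPa.
S_e = q·B·(1−ν²)/E_s · I_f  ⇒  q = S_e·E_s / (B·(1−ν²)·I_f).
q = 0.021 × 13700 / (1.7 × 0.8844 × 0.67) = 285.6 kPa

q ≈ 286 kPa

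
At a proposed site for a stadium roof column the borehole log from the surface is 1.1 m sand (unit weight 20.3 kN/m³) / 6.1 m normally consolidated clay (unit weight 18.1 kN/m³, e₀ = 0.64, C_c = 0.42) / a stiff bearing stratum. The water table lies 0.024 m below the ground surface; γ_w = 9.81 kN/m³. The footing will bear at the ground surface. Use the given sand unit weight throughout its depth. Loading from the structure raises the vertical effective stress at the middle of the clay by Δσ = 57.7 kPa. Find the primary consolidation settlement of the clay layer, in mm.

S_c ≈ 637 mm

Mid-depth of clay below the ground surface: z = 1.1 + 6.1/2 = 4.15 m.
Total vertical stress at mid-clay: σ_v = 20.3×1.1 + 18.1×3.05 = 77.535 kPa.
Pore pressure: u = 9.81×(4.15 − 0.024) = 40.476 kPa.
Initial effective stress: σ'_0 = σ_v − u = 77.535 − 40.476 = 37.059 kPa.
Final effective stress: σ'_f = σ'_0 + Δσ = 37.059 + 57.7 = 94.759 kPa.
Normally consolidated clay, so the full stress increment lies on the virgin compression line:
S_c = C_c·H/(1+e₀)·log₁₀(σ'_f/σ'_0) = 0.42×6.1/(1+0.64)×log₁₀(94.759/37.059)
    = 1.5622 × 0.40773 = 0.637 m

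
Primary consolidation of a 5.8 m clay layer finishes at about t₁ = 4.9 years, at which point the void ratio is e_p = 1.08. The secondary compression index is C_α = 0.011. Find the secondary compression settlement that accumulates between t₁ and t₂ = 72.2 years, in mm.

S_s ≈ 35.8 mm

Secondary compression: S_s = C_α·H/(1+e_p)·log₁₀(t₂/t₁)
S_s = 0.011×5.8/(1+1.08)×log₁₀(72.2/4.9)
    = 0.03067 × 1.168 = 0.03584 m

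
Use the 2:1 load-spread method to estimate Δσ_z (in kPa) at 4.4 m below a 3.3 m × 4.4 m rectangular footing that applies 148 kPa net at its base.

By the 2:1 method the load spreads at 1 horizontal : 2 vertical, so at depth z the loaded area has grown by z in each plan dimension:
Δσ = qBL/((B+z)(L+z)) = 148×3.3×4.4/((3.3+4.4)(4.4+4.4)) = 31.714 kPa

Δσ_z ≈ 31.7 kPa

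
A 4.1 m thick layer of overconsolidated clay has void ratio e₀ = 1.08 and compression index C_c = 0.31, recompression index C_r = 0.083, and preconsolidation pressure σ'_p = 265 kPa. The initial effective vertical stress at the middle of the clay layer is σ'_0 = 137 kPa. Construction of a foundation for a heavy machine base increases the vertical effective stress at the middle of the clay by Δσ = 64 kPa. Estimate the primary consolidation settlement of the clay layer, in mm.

S_c ≈ 27.2 mm

Final effective stress: σ'_f = 137 + 64 = 201 kPa.
σ'_f = 201 ≤ σ'_p = 265 kPa, so the clay remains overconsolidated and only the recompression index applies:
S_c = C_r·H/(1+e₀)·log₁₀(σ'_f/σ'_0) = 0.083×4.1/2.08×log₁₀(201/137)
    = 0.16361 × 0.16648 = 0.02724 m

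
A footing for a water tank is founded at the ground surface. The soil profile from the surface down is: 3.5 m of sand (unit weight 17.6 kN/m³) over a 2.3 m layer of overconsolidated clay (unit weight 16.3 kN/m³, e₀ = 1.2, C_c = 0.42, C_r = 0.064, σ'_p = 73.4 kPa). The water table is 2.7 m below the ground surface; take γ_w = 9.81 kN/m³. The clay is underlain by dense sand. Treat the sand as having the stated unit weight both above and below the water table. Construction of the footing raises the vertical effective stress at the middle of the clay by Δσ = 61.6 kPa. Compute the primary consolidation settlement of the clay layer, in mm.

S_c ≈ 103 mm

Mid-depth of clay below the ground surface: z = 3.5 + 2.3/2 = 4.65 m.
Total vertical stress at mid-clay: σ_v = 17.6×3.5 + 16.3×1.15 = 80.345 kPa.
Pore pressure: u = 9.81×(4.65 − 2.7) = 19.13 kPa.
Initial effective stress: σ'_0 = σ_v − u = 80.345 − 19.13 = 61.215 kPa.
Final effective stress: σ'_f = 61.215 + 61.6 = 122.81 kPa.
σ'_f = 122.81 > σ'_p = 73.4 kPa, so the stress path crosses the preconsolidation pressure — recompression up to σ'_p, then virgin compression beyond:
S_c = H/(1+e₀)·[C_r·log₁₀(σ'_p/σ'_0) + C_c·log₁₀(σ'_f/σ'_p)]
    = 2.3/2.2 × [0.064×log₁₀(73.4/61.215) + 0.42×log₁₀(122.81/73.4)]
    = 1.0455 × [0.0050456 + 0.093886] = 0.1034 m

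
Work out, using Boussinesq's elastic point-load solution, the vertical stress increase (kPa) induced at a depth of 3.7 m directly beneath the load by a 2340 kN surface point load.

Δσ_z ≈ 81.6 kPa

Boussinesq vertical stress below a point load on an elastic half-space:
Δσ_z = 3P/(2πz²) · [1 + (r/z)²]^(−5/2)
r/z = 0/3.7 = 0; [1+(r/z)²]^(−5/2) = 1.
Δσ_z = 3×2340/(2π×3.7²) × 1 = 81.612 × 1 = 81.61 kPa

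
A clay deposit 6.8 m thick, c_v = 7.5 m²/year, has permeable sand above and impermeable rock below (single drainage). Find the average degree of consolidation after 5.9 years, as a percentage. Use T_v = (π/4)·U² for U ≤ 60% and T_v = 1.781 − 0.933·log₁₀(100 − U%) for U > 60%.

Drainage path length: H_d = H = 6.8 m (single drainage).
T_v = c_v·t/H_d² = 7.5×5.9/6.8² = 0.95696.
T_v = 0.95696 corresponds to the U > 60% branch:
U = 1 − 10^((1.781 − T_v)/0.933)/100 = 0.9236

U ≈ 92.4 %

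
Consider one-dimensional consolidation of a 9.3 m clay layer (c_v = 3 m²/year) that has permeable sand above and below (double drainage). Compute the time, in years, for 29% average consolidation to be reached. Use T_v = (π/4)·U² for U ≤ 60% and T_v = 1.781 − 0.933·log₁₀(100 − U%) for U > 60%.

t ≈ 0.476 years

Drainage path length: H_d = H/2 = 4.65 m (double drainage).
U ≤ 60%: T_v = (π/4)·U² = (π/4)×0.29² = 0.066052.
t = T_v·H_d²/c_v = 0.066052×4.65²/3 = 0.4761 years.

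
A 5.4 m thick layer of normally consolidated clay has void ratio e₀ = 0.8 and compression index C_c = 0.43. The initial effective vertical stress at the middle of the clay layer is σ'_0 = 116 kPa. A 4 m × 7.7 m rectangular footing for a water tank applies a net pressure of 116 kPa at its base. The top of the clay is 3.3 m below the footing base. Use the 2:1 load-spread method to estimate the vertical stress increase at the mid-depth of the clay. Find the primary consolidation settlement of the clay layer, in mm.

Mid-depth of clay below the footing base: z = 3.3 + 5.4/2 = 6 m.
Stress increase at mid-clay by the 2:1 spreading method:
Δσ = qBL/((B+z)(L+z)) = 116×4×7.7/((4+6)(7.7+6)) = 26.079 kPa
Final effective stress: σ'_f = σ'_0 + Δσ = 116 + 26.079 = 142.08 kPa.
Normally consolidated clay, so the full stress increment lies on the virgin compression line:
S_c = C_c·H/(1+e₀)·log₁₀(σ'_f/σ'_0) = 0.43×5.4/(1+0.8)×log₁₀(142.08/116)
    = 1.29 × 0.088075 = 0.1136 m

S_c ≈ 114 mm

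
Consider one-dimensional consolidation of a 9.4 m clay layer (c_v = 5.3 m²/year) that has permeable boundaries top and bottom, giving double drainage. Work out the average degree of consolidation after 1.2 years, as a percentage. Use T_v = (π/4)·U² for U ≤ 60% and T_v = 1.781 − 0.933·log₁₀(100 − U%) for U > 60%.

U ≈ 60.2 %

Drainage path length: H_d = H/2 = 4.7 m (double drainage).
T_v = c_v·t/H_d² = 5.3×1.2/4.7² = 0.28791.
T_v = 0.28791 corresponds to the U > 60% branch:
U = 1 − 10^((1.781 − T_v)/0.933)/100 = 0.6016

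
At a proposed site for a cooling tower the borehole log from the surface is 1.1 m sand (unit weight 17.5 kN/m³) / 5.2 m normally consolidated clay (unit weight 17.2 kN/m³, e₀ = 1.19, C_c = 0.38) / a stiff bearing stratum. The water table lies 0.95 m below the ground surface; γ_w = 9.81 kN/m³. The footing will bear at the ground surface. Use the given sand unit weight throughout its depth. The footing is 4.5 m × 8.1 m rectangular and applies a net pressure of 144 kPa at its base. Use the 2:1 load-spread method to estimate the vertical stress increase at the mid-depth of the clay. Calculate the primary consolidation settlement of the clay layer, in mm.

S_c ≈ 354 mm

Mid-depth of clay below the ground surface: z = 1.1 + 5.2/2 = 3.7 m.
Total vertical stress at mid-clay: σ_v = 17.5×1.1 + 17.2×2.6 = 63.97 kPa.
Pore pressure: u = 9.81×(3.7 − 0.95) = 26.978 kPa.
Initial effective stress: σ'_0 = σ_v − u = 63.97 − 26.978 = 36.992 kPa.
Stress increase at mid-clay by the 2:1 spreading method:
Δσ = qBL/((B+z)(L+z)) = 144×4.5×8.1/((4.5+3.7)(8.1+3.7)) = 54.246 kPa
Final effective stress: σ'_f = σ'_0 + Δσ = 36.992 + 54.246 = 91.238 kPa.
Normally consolidated clay, so the full stress increment lies on the virgin compression line:
S_c = C_c·H/(1+e₀)·log₁₀(σ'_f/σ'_0) = 0.38×5.2/(1+1.19)×log₁₀(91.238/36.992)
    = 0.90228 × 0.39207 = 0.3538 m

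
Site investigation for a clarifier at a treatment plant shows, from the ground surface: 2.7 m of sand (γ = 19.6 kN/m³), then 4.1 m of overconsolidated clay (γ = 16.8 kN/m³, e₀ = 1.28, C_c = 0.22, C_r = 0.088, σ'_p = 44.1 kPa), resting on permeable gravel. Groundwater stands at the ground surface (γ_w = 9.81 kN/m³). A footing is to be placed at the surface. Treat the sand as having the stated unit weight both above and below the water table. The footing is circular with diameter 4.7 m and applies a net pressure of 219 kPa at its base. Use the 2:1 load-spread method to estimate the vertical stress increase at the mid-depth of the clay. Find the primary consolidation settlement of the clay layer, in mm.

Mid-depth of clay below the ground surface: z = 2.7 + 4.1/2 = 4.75 m.
Total vertical stress at mid-clay: σ_v = 19.6×2.7 + 16.8×2.05 = 87.36 kPa.
Pore pressure: u = 9.81×(4.75 − 0) = 46.598 kPa.
Initial effective stress: σ'_0 = σ_v − u = 87.36 − 46.598 = 40.762 kPa.
Stress increase at mid-clay by the 2:1 spreading method:
Δσ ≈ qD²/(D+z)² = 219×4.7²/(4.7+4.75)² = 54.172 kPa
Final effective stress: σ'_f = 40.762 + 54.172 = 94.934 kPa.
σ'_f = 94.934 > σ'_p = 44.1 kPa, so the stress path crosses the preconsolidation pressure — recompression up to σ'_p, then virgin compression beyond:
S_c = H/(1+e₀)·[C_r·log₁₀(σ'_p/σ'_0) + C_c·log₁₀(σ'_f/σ'_p)]
    = 4.1/2.28 × [0.088×log₁₀(44.1/40.762) + 0.22×log₁₀(94.934/44.1)]
    = 1.7982 × [0.0030081 + 0.073256] = 0.1371 m

S_c ≈ 137 mm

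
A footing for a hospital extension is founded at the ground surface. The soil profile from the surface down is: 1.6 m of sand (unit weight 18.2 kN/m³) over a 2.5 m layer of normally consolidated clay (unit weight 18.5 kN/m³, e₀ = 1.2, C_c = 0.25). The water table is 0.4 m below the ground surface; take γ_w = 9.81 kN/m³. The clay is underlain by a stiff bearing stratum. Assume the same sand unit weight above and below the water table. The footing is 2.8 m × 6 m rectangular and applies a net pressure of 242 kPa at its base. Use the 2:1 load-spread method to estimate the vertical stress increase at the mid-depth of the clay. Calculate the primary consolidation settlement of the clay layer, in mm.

S_c ≈ 167 mm

Mid-depth of clay below the ground surface: z = 1.6 + 2.5/2 = 2.85 m.
Total vertical stress at mid-clay: σ_v = 18.2×1.6 + 18.5×1.25 = 52.245 kPa.
Pore pressure: u = 9.81×(2.85 − 0.4) = 24.035 kPa.
Initial effective stress: σ'_0 = σ_v − u = 52.245 − 24.035 = 28.21 kPa.
Stress increase at mid-clay by the 2:1 spreading method:
Δσ = qBL/((B+z)(L+z)) = 242×2.8×6/((2.8+2.85)(6+2.85)) = 81.308 kPa
Final effective stress: σ'_f = σ'_0 + Δσ = 28.21 + 81.308 = 109.52 kPa.
Normally consolidated clay, so the full stress increment lies on the virgin compression line:
S_c = C_c·H/(1+e₀)·log₁₀(σ'_f/σ'_0) = 0.25×2.5/(1+1.2)×log₁₀(109.52/28.21)
    = 0.28409 × 0.58909 = 0.1674 m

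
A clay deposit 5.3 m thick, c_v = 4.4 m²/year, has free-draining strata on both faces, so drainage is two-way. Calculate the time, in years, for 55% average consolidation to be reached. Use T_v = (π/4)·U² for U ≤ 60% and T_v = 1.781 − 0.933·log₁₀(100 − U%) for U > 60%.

t ≈ 0.379 years

Drainage path length: H_d = H/2 = 2.65 m (double drainage).
U ≤ 60%: T_v = (π/4)·U² = (π/4)×0.55² = 0.23758.
t = T_v·H_d²/c_v = 0.23758×2.65²/4.4 = 0.3792 years.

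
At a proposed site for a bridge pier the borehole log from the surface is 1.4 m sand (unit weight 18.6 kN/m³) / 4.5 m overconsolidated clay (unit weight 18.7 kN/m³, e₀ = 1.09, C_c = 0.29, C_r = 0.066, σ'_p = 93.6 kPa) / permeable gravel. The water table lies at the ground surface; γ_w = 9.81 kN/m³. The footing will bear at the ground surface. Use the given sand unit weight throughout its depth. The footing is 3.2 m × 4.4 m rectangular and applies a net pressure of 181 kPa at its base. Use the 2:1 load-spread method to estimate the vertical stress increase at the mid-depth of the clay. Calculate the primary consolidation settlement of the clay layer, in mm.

S_c ≈ 54.8 mm

Mid-depth of clay below the ground surface: z = 1.4 + 4.5/2 = 3.65 m.
Total vertical stress at mid-clay: σ_v = 18.6×1.4 + 18.7×2.25 = 68.115 kPa.
Pore pressure: u = 9.81×(3.65 − 0) = 35.806 kPa.
Initial effective stress: σ'_0 = σ_v − u = 68.115 − 35.806 = 32.309 kPa.
Stress increase at mid-clay by the 2:1 spreading method:
Δσ = qBL/((B+z)(L+z)) = 181×3.2×4.4/((3.2+3.65)(4.4+3.65)) = 46.216 kPa
Final effective stress: σ'_f = 32.309 + 46.216 = 78.525 kPa.
σ'_f = 78.525 ≤ σ'_p = 93.6 kPa, so the clay remains overconsolidated and only the recompression index applies:
S_c = C_r·H/(1+e₀)·log₁₀(σ'_f/σ'_0) = 0.066×4.5/2.09×log₁₀(78.525/32.309)
    = 0.1421 × 0.38568 = 0.05481 m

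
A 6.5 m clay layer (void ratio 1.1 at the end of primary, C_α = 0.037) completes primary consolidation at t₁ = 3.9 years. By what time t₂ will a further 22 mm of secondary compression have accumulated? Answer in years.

S_s = C_α·H/(1+e_p)·log₁₀(t₂/t₁) ⇒ log₁₀(t₂/t₁) = S_s·(1+e_p)/(C_α·H).
log₁₀(t₂/t₁) = 0.022 × (1+1.1) / (0.037×6.5) = 0.1921
t₂ = t₁ × 10^0.1921 = 3.9 × 1.556 = 6.07 years

t₂ ≈ 6.07 years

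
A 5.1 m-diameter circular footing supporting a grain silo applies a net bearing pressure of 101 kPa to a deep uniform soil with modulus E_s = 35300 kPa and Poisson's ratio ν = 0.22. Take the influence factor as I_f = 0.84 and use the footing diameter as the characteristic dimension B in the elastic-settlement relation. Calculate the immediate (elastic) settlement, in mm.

Immediate (elastic) settlement: S_e = q·B·(1−ν²)/E_s · I_f.
S_e = 101 × 5.1 × (1 − 0.22²) / 35300 × 0.84
    = 101 × 5.1 × 0.9516 / 35300 × 0.84
    = 0.01166 m = 11.66 mm

S_e ≈ 11.7 mm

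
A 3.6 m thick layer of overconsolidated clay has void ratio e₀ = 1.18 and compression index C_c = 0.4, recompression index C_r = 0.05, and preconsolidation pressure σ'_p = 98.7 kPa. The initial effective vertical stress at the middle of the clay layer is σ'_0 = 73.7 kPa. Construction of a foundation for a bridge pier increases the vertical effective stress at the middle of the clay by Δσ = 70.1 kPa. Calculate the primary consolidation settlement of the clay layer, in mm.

Final effective stress: σ'_f = 73.7 + 70.1 = 143.8 kPa.
σ'_f = 143.8 > σ'_p = 98.7 kPa, so the stress path crosses the preconsolidation pressure — recompression up to σ'_p, then virgin compression beyond:
S_c = H/(1+e₀)·[C_r·log₁₀(σ'_p/σ'_0) + C_c·log₁₀(σ'_f/σ'_p)]
    = 3.6/2.18 × [0.05×log₁₀(98.7/73.7) + 0.4×log₁₀(143.8/98.7)]
    = 1.6514 × [0.0063425 + 0.065377] = 0.1184 m

S_c ≈ 118 mm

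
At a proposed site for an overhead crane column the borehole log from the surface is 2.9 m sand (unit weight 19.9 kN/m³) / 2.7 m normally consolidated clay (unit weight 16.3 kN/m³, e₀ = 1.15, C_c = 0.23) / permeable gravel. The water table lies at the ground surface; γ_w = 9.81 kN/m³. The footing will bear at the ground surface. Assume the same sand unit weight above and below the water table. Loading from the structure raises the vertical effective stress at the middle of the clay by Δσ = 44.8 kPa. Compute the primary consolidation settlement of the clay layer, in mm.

S_c ≈ 97.7 mm

Mid-depth of clay below the ground surface: z = 2.9 + 2.7/2 = 4.25 m.
Total vertical stress at mid-clay: σ_v = 19.9×2.9 + 16.3×1.35 = 79.715 kPa.
Pore pressure: u = 9.81×(4.25 − 0) = 41.693 kPa.
Initial effective stress: σ'_0 = σ_v − u = 79.715 − 41.693 = 38.022 kPa.
Final effective stress: σ'_f = σ'_0 + Δσ = 38.022 + 44.8 = 82.822 kPa.
Normally consolidated clay, so the full stress increment lies on the virgin compression line:
S_c = C_c·H/(1+e₀)·log₁₀(σ'_f/σ'_0) = 0.23×2.7/(1+1.15)×log₁₀(82.822/38.022)
    = 0.28884 × 0.33811 = 0.09766 m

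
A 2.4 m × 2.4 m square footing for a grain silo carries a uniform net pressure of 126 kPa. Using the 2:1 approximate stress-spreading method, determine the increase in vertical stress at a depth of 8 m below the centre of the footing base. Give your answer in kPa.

By the 2:1 method the load spreads at 1 horizontal : 2 vertical, so at depth z the loaded area has grown by z in each plan dimension:
Δσ = qBL/((B+z)(L+z)) = 126×2.4×2.4/((2.4+8)(2.4+8)) = 6.7101 kPa

Δσ_z ≈ 6.71 kPa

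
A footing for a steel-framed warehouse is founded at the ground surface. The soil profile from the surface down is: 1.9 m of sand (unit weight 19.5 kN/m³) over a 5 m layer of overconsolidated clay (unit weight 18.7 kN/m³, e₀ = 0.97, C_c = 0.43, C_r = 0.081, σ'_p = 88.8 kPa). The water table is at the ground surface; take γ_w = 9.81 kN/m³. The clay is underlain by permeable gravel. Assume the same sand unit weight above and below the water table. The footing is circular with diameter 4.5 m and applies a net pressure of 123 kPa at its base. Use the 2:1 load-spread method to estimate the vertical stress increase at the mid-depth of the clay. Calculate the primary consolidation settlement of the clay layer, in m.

Mid-depth of clay below the ground surface: z = 1.9 + 5/2 = 4.4 m.
Total vertical stress at mid-clay: σ_v = 19.5×1.9 + 18.7×2.5 = 83.8 kPa.
Pore pressure: u = 9.81×(4.4 − 0) = 43.164 kPa.
Initial effective stress: σ'_0 = σ_v − u = 83.8 − 43.164 = 40.636 kPa.
Stress increase at mid-clay by the 2:1 spreading method:
Δσ ≈ qD²/(D+z)² = 123×4.5²/(4.5+4.4)² = 31.445 kPa
Final effective stress: σ'_f = 40.636 + 31.445 = 72.081 kPa.
σ'_f = 72.081 ≤ σ'_p = 88.8 kPa, so the clay remains overconsolidated and only the recompression index applies:
S_c = C_r·H/(1+e₀)·log₁₀(σ'_f/σ'_0) = 0.081×5/1.97×log₁₀(72.081/40.636)
    = 0.20559 × 0.24891 = 0.05117 m

S_c ≈ 0.0512 m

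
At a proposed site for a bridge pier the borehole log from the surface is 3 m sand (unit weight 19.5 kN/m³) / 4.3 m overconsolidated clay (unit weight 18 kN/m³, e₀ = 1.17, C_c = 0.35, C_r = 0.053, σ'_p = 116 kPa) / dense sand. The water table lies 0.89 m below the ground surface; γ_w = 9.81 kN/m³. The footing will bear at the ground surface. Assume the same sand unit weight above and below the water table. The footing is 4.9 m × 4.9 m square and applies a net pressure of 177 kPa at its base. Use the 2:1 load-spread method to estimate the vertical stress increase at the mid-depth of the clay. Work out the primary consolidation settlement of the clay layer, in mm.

Mid-depth of clay below the ground surface: z = 3 + 4.3/2 = 5.15 m.
Total vertical stress at mid-clay: σ_v = 19.5×3 + 18×2.15 = 97.2 kPa.
Pore pressure: u = 9.81×(5.15 − 0.89) = 41.791 kPa.
Initial effective stress: σ'_0 = σ_v − u = 97.2 − 41.791 = 55.409 kPa.
Stress increase at mid-clay by the 2:1 spreading method:
Δσ = qBL/((B+z)(L+z)) = 177×4.9×4.9/((4.9+5.15)(4.9+5.15)) = 42.076 kPa
Final effective stress: σ'_f = 55.409 + 42.076 = 97.485 kPa.
σ'_f = 97.485 ≤ σ'_p = 116 kPa, so the clay remains overconsolidated and only the recompression index applies:
S_c = C_r·H/(1+e₀)·log₁₀(σ'_f/σ'_0) = 0.053×4.3/2.17×log₁₀(97.485/55.409)
    = 0.10502 × 0.24536 = 0.02577 m

S_c ≈ 25.8 mm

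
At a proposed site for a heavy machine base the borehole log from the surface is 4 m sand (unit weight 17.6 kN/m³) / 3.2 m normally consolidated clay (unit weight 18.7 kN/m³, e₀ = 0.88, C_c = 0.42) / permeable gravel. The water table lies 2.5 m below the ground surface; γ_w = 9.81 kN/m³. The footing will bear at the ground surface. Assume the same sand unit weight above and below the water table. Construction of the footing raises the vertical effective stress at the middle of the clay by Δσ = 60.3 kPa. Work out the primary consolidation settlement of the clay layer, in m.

S_c ≈ 0.193 m

Mid-depth of clay below the ground surface: z = 4 + 3.2/2 = 5.6 m.
Total vertical stress at mid-clay: σ_v = 17.6×4 + 18.7×1.6 = 100.32 kPa.
Pore pressure: u = 9.81×(5.6 − 2.5) = 30.411 kPa.
Initial effective stress: σ'_0 = σ_v − u = 100.32 − 30.411 = 69.909 kPa.
Final effective stress: σ'_f = σ'_0 + Δσ = 69.909 + 60.3 = 130.21 kPa.
Normally consolidated clay, so the full stress increment lies on the virgin compression line:
S_c = C_c·H/(1+e₀)·log₁₀(σ'_f/σ'_0) = 0.42×3.2/(1+0.88)×log₁₀(130.21/69.909)
    = 0.71489 × 0.27011 = 0.1931 m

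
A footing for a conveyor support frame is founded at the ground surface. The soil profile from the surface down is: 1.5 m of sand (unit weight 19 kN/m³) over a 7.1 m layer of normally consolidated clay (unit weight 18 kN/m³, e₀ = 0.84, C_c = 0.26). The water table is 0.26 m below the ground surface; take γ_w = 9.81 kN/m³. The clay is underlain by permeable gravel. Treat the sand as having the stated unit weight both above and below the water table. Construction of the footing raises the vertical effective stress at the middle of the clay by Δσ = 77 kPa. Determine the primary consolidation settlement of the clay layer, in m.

Mid-depth of clay below the ground surface: z = 1.5 + 7.1/2 = 5.05 m.
Total vertical stress at mid-clay: σ_v = 19×1.5 + 18×3.55 = 92.4 kPa.
Pore pressure: u = 9.81×(5.05 − 0.26) = 46.99 kPa.
Initial effective stress: σ'_0 = σ_v − u = 92.4 − 46.99 = 45.41 kPa.
Final effective stress: σ'_f = σ'_0 + Δσ = 45.41 + 77 = 122.41 kPa.
Normally consolidated clay, so the full stress increment lies on the virgin compression line:
S_c = C_c·H/(1+e₀)·log₁₀(σ'_f/σ'_0) = 0.26×7.1/(1+0.84)×log₁₀(122.41/45.41)
    = 1.0033 × 0.43067 = 0.4321 m

S_c ≈ 0.432 m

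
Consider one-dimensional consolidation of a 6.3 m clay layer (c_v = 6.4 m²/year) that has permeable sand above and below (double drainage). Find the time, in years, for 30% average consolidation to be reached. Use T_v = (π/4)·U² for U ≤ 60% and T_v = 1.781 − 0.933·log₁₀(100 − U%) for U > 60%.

t ≈ 0.11 years

Drainage path length: H_d = H/2 = 3.15 m (double drainage).
U ≤ 60%: T_v = (π/4)·U² = (π/4)×0.3² = 0.070686.
t = T_v·H_d²/c_v = 0.070686×3.15²/6.4 = 0.1096 years.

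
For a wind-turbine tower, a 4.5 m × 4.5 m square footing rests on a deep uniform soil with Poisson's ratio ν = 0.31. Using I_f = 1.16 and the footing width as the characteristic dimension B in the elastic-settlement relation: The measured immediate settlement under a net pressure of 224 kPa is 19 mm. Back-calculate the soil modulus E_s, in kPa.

E_s ≈ 55600 kPa

S_e = q·B·(1−ν²)/E_s · I_f  ⇒  E_s = q·B·(1−ν²)·I_f / S_e.
E_s = 224 × 4.5 × 0.9039 × 1.16 / 0.019 = 55630 kPa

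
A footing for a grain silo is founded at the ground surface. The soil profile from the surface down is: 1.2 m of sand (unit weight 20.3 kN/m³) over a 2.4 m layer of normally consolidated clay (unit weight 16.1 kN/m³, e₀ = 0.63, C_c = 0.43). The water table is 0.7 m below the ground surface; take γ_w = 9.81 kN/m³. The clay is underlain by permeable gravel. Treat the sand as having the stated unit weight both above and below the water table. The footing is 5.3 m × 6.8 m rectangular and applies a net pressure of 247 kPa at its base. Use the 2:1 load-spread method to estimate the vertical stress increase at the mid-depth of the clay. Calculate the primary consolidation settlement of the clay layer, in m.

Mid-depth of clay below the ground surface: z = 1.2 + 2.4/2 = 2.4 m.
Total vertical stress at mid-clay: σ_v = 20.3×1.2 + 16.1×1.2 = 43.68 kPa.
Pore pressure: u = 9.81×(2.4 − 0.7) = 16.677 kPa.
Initial effective stress: σ'_0 = σ_v − u = 43.68 − 16.677 = 27.003 kPa.
Stress increase at mid-clay by the 2:1 spreading method:
Δσ = qBL/((B+z)(L+z)) = 247×5.3×6.8/((5.3+2.4)(6.8+2.4)) = 125.66 kPa
Final effective stress: σ'_f = σ'_0 + Δσ = 27.003 + 125.66 = 152.66 kPa.
Normally consolidated clay, so the full stress increment lies on the virgin compression line:
S_c = C_c·H/(1+e₀)·log₁₀(σ'_f/σ'_0) = 0.43×2.4/(1+0.63)×log₁₀(152.66/27.003)
    = 0.63313 × 0.75231 = 0.4763 m

S_c ≈ 0.476 m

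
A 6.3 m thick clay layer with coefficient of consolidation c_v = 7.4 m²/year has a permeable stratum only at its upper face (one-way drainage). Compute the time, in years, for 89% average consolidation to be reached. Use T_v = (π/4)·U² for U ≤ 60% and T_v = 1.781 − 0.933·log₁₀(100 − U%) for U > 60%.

t ≈ 4.34 years

Drainage path length: H_d = H = 6.3 m (single drainage).
U > 60%: T_v = 1.781 − 0.933·log₁₀(100 − 89) = 0.80938.
t = T_v·H_d²/c_v = 0.80938×6.3²/7.4 = 4.341 years.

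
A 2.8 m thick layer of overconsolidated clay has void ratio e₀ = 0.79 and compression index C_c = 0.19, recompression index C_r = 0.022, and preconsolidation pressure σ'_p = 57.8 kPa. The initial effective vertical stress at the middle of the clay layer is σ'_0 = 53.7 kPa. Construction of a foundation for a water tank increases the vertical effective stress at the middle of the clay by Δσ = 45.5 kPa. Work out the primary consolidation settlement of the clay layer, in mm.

S_c ≈ 70.8 mm

Final effective stress: σ'_f = 53.7 + 45.5 = 99.2 kPa.
σ'_f = 99.2 > σ'_p = 57.8 kPa, so the stress path crosses the preconsolidation pressure — recompression up to σ'_p, then virgin compression beyond:
S_c = H/(1+e₀)·[C_r·log₁₀(σ'_p/σ'_0) + C_c·log₁₀(σ'_f/σ'_p)]
    = 2.8/1.79 × [0.022×log₁₀(57.8/53.7) + 0.19×log₁₀(99.2/57.8)]
    = 1.5642 × [0.00070298 + 0.044571] = 0.07082 m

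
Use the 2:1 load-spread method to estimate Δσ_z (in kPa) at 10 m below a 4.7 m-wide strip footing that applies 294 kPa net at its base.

Δσ_z ≈ 94 kPa

By the 2:1 method the load spreads at 1 horizontal : 2 vertical, so at depth z the loaded area has grown by z in each plan dimension:
Δσ = qB/(B+z) = 294×4.7/(4.7+10) = 94 kPa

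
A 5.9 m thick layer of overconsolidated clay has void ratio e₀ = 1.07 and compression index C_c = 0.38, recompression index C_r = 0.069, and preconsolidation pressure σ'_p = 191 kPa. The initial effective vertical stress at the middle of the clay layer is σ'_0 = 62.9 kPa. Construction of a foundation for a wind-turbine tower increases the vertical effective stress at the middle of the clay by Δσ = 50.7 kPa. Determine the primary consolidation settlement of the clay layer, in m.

Final effective stress: σ'_f = 62.9 + 50.7 = 113.6 kPa.
σ'_f = 113.6 ≤ σ'_p = 191 kPa, so the clay remains overconsolidated and only the recompression index applies:
S_c = C_r·H/(1+e₀)·log₁₀(σ'_f/σ'_0) = 0.069×5.9/2.07×log₁₀(113.6/62.9)
    = 0.19666 × 0.25673 = 0.05049 m

S_c ≈ 0.0505 m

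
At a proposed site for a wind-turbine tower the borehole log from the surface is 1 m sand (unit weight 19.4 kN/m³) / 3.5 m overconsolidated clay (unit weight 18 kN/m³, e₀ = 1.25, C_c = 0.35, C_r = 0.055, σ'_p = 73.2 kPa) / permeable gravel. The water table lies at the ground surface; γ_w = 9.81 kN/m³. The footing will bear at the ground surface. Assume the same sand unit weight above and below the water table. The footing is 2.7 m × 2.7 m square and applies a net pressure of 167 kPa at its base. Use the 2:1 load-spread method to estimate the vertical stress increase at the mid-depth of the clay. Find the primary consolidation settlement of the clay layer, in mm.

S_c ≈ 37.1 mm

Mid-depth of clay below the ground surface: z = 1 + 3.5/2 = 2.75 m.
Total vertical stress at mid-clay: σ_v = 19.4×1 + 18×1.75 = 50.9 kPa.
Pore pressure: u = 9.81×(2.75 − 0) = 26.978 kPa.
Initial effective stress: σ'_0 = σ_v − u = 50.9 − 26.978 = 23.922 kPa.
Stress increase at mid-clay by the 2:1 spreading method:
Δσ = qBL/((B+z)(L+z)) = 167×2.7×2.7/((2.7+2.75)(2.7+2.75)) = 40.987 kPa
Final effective stress: σ'_f = 23.922 + 40.987 = 64.909 kPa.
σ'_f = 64.909 ≤ σ'_p = 73.2 kPa, so the clay remains overconsolidated and only the recompression index applies:
S_c = C_r·H/(1+e₀)·log₁₀(σ'_f/σ'_0) = 0.055×3.5/2.25×log₁₀(64.909/23.922)
    = 0.085558 × 0.43351 = 0.03709 m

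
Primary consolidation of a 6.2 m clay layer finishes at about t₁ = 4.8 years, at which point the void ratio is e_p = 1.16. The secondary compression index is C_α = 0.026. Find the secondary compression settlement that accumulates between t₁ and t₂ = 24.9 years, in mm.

Secondary compression: S_s = C_α·H/(1+e_p)·log₁₀(t₂/t₁)
S_s = 0.026×6.2/(1+1.16)×log₁₀(24.9/4.8)
    = 0.07463 × 0.715 = 0.05336 m

S_s ≈ 53.4 mm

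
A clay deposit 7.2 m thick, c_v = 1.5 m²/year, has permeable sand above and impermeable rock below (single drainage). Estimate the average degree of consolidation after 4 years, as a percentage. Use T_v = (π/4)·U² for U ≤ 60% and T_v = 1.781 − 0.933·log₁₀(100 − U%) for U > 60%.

U ≈ 38.4 %

Drainage path length: H_d = H = 7.2 m (single drainage).
T_v = c_v·t/H_d² = 1.5×4/7.2² = 0.11574.
T_v = 0.11574 corresponds to the U ≤ 60% branch:
U = √(4T_v/π) = 0.3839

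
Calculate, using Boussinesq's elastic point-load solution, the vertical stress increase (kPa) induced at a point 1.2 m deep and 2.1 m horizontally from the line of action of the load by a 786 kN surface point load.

Δσ_z ≈ 7.83 kPa

Boussinesq vertical stress below a point load on an elastic half-space:
Δσ_z = 3P/(2πz²) · [1 + (r/z)²]^(−5/2)
r/z = 2.1/1.2 = 1.75; [1+(r/z)²]^(−5/2) = 0.030062.
Δσ_z = 3×786/(2π×1.2²) × 0.030062 = 260.62 × 0.030062 = 7.835 kPa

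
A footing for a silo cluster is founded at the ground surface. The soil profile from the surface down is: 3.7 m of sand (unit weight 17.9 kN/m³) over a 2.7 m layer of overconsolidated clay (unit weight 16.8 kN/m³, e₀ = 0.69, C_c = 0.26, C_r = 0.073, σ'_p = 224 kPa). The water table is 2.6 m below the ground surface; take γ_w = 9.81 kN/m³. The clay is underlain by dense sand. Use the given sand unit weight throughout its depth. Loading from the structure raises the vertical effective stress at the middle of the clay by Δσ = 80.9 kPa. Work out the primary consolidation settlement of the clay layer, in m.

Mid-depth of clay below the ground surface: z = 3.7 + 2.7/2 = 5.05 m.
Total vertical stress at mid-clay: σ_v = 17.9×3.7 + 16.8×1.35 = 88.91 kPa.
Pore pressure: u = 9.81×(5.05 − 2.6) = 24.035 kPa.
Initial effective stress: σ'_0 = σ_v − u = 88.91 − 24.035 = 64.875 kPa.
Final effective stress: σ'_f = 64.875 + 80.9 = 145.78 kPa.
σ'_f = 145.78 ≤ σ'_p = 224 kPa, so the clay remains overconsolidated and only the recompression index applies:
S_c = C_r·H/(1+e₀)·log₁₀(σ'_f/σ'_0) = 0.073×2.7/1.69×log₁₀(145.78/64.875)
    = 0.11662 × 0.35162 = 0.04101 m

S_c ≈ 0.041 m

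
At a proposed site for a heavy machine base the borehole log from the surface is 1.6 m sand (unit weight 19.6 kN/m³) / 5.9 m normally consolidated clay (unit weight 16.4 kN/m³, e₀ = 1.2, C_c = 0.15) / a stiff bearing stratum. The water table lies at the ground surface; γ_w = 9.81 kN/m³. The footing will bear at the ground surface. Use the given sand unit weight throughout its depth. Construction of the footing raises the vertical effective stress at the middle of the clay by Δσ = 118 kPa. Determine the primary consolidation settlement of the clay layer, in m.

Mid-depth of clay below the ground surface: z = 1.6 + 5.9/2 = 4.55 m.
Total vertical stress at mid-clay: σ_v = 19.6×1.6 + 16.4×2.95 = 79.74 kPa.
Pore pressure: u = 9.81×(4.55 − 0) = 44.636 kPa.
Initial effective stress: σ'_0 = σ_v − u = 79.74 − 44.636 = 35.104 kPa.
Final effective stress: σ'_f = σ'_0 + Δσ = 35.104 + 118 = 153.1 kPa.
Normally consolidated clay, so the full stress increment lies on the virgin compression line:
S_c = C_c·H/(1+e₀)·log₁₀(σ'_f/σ'_0) = 0.15×5.9/(1+1.2)×log₁₀(153.1/35.104)
    = 0.40227 × 0.63962 = 0.2573 m

S_c ≈ 0.257 m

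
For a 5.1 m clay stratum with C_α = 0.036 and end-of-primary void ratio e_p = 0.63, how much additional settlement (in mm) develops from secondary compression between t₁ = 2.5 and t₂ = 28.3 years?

Secondary compression: S_s = C_α·H/(1+e_p)·log₁₀(t₂/t₁)
S_s = 0.036×5.1/(1+0.63)×log₁₀(28.3/2.5)
    = 0.1126 × 1.054 = 0.1187 m

S_s ≈ 119 mm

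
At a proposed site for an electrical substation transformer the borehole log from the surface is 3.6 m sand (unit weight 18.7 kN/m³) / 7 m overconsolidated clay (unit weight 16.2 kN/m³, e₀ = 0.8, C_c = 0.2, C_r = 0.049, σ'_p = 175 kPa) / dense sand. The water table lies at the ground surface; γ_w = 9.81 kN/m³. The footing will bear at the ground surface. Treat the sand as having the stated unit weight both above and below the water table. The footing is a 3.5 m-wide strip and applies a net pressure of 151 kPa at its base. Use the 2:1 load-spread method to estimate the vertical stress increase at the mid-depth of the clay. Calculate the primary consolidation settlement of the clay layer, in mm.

Mid-depth of clay below the ground surface: z = 3.6 + 7/2 = 7.1 m.
Total vertical stress at mid-clay: σ_v = 18.7×3.6 + 16.2×3.5 = 124.02 kPa.
Pore pressure: u = 9.81×(7.1 − 0) = 69.651 kPa.
Initial effective stress: σ'_0 = σ_v − u = 124.02 − 69.651 = 54.369 kPa.
Stress increase at mid-clay by the 2:1 spreading method:
Δσ = qB/(B+z) = 151×3.5/(3.5+7.1) = 49.858 kPa
Final effective stress: σ'_f = 54.369 + 49.858 = 104.23 kPa.
σ'_f = 104.23 ≤ σ'_p = 175 kPa, so the clay remains overconsolidated and only the recompression index applies:
S_c = C_r·H/(1+e₀)·log₁₀(σ'_f/σ'_0) = 0.049×7/1.8×log₁₀(104.23/54.369)
    = 0.19056 × 0.28264 = 0.05386 m

S_c ≈ 53.9 mm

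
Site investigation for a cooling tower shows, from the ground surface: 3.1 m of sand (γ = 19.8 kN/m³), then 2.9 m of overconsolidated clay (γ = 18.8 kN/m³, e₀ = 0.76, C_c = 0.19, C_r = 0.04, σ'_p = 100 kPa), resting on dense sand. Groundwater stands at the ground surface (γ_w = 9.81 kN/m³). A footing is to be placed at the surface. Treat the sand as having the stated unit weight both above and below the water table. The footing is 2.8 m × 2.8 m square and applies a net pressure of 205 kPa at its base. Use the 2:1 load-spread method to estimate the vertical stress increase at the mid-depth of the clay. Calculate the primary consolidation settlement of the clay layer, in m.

Mid-depth of clay below the ground surface: z = 3.1 + 2.9/2 = 4.55 m.
Total vertical stress at mid-clay: σ_v = 19.8×3.1 + 18.8×1.45 = 88.64 kPa.
Pore pressure: u = 9.81×(4.55 − 0) = 44.636 kPa.
Initial effective stress: σ'_0 = σ_v − u = 88.64 − 44.636 = 44.004 kPa.
Stress increase at mid-clay by the 2:1 spreading method:
Δσ = qBL/((B+z)(L+z)) = 205×2.8×2.8/((2.8+4.55)(2.8+4.55)) = 29.751 kPa
Final effective stress: σ'_f = 44.004 + 29.751 = 73.755 kPa.
σ'_f = 73.755 ≤ σ'_p = 100 kPa, so the clay remains overconsolidated and only the recompression index applies:
S_c = C_r·H/(1+e₀)·log₁₀(σ'_f/σ'_0) = 0.04×2.9/1.76×log₁₀(73.755/44.004)
    = 0.065908 × 0.2243 = 0.01478 m

S_c ≈ 0.0148 m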